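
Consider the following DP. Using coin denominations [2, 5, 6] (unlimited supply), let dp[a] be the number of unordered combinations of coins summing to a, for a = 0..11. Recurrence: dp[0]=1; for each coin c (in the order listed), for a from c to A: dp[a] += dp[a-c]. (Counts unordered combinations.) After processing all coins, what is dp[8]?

2

after  coin     0     1     2     3     4     5     6     7     8     9    10    11
          2     1     0     1     0     1     0     1     0     1     0     1     0
          5     1     0     1     0     1     1     1     1     1     1     2     1
          6     1     0     1     0     1     1     2     1     2     1     3     2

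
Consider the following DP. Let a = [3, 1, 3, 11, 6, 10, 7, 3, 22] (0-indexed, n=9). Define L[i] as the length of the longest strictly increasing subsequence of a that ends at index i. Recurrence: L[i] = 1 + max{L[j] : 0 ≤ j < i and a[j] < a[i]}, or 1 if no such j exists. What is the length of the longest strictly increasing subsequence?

   i    0    1    2    3    4    5    6    7    8
a[i]    3    1    3   11    6   10    7    3   22
L[i]    1    1    2    3    3    4    4    2    5

5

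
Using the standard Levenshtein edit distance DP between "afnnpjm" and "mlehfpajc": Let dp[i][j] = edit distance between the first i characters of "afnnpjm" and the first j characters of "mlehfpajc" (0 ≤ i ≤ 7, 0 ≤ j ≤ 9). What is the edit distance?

7

   ''  m  l  e  h  f  p  a  j  c
''  0  1  2  3  4  5  6  7  8  9
 a  1  1  2  3  4  5  6  6  7  8
 f  2  2  2  3  4  4  5  6  7  8
 n  3  3  3  3  4  5  5  6  7  8
 n  4  4  4  4  4  5  6  6  7  8
 p  5  5  5  5  5  5  5  6  7  8
 j  6  6  6  6  6  6  6  6  6  7
 m  7  6  7  7  7  7  7  7  7  7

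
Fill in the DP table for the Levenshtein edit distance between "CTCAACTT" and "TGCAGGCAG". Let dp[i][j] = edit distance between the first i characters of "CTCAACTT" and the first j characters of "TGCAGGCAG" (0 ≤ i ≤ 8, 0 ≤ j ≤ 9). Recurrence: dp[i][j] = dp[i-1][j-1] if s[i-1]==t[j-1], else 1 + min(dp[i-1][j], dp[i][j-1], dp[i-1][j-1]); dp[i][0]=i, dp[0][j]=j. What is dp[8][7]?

   ''  T  G  C  A  G  G  C  A  G
''  0  1  2  3  4  5  6  7  8  9
 C  1  1  2  2  3  4  5  6  7  8
 T  2  1  2  3  3  4  5  6  7  8
 C  3  2  2  2  3  4  5  5  6  7
 A  4  3  3  3  2  3  4  5  5  6
 A  5  4  4  4  3  3  4  5  5  6
 C  6  5  5  4  4  4  4  4  5  6
 T  7  6  6  5  5  5  5  5  5  6
 T  8  7  7  6  6  6  6  6  6  6

6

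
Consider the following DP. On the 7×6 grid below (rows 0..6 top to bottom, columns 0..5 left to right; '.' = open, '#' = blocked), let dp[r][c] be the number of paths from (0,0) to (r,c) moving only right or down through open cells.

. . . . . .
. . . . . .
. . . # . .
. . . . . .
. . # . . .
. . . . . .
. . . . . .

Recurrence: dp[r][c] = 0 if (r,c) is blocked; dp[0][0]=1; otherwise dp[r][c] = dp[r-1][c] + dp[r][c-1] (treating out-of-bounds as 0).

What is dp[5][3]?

r\c   0   1   2   3   4   5
  0   1   1   1   1   1   1
  1   1   2   3   4   5   6
  2   1   3   6   0   5  11
  3   1   4  10  10  15  26
  4   1   5   0  10  25  51
  5   1   6   6  16  41  92
  6   1   7  13  29  70 162

16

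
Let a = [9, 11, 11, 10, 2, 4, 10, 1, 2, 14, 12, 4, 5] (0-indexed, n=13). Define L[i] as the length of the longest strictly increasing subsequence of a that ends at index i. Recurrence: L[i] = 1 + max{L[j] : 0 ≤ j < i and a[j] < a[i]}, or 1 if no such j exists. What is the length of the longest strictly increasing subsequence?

   i    0    1    2    3    4    5    6    7    8    9   10   11   12
a[i]    9   11   11   10    2    4   10    1    2   14   12    4    5
L[i]    1    2    2    2    1    2    3    1    2    4    4    3    4

4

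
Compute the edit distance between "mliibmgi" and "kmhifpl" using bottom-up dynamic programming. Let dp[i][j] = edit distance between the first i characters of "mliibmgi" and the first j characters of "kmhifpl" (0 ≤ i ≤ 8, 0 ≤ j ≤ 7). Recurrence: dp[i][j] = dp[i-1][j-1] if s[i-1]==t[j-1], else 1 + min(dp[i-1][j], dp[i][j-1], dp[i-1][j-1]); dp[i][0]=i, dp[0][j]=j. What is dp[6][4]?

   ''  k  m  h  i  f  p  l
''  0  1  2  3  4  5  6  7
 m  1  1  1  2  3  4  5  6
 l  2  2  2  2  3  4  5  5
 i  3  3  3  3  2  3  4  5
 i  4  4  4  4  3  3  4  5
 b  5  5  5  5  4  4  4  5
 m  6  6  5  6  5  5  5  5
 g  7  7  6  6  6  6  6  6
 i  8  8  7  7  6  7  7  7

5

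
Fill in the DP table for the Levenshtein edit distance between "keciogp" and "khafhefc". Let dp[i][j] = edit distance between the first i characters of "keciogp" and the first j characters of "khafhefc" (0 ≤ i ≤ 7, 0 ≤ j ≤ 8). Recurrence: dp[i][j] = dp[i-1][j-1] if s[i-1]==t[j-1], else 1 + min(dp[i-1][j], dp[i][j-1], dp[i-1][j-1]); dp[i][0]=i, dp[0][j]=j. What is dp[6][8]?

   ''  k  h  a  f  h  e  f  c
''  0  1  2  3  4  5  6  7  8
 k  1  0  1  2  3  4  5  6  7
 e  2  1  1  2  3  4  4  5  6
 c  3  2  2  2  3  4  5  5  5
 i  4  3  3  3  3  4  5  6  6
 o  5  4  4  4  4  4  5  6  7
 g  6  5  5  5  5  5  5  6  7
 p  7  6  6  6  6  6  6  6  7

7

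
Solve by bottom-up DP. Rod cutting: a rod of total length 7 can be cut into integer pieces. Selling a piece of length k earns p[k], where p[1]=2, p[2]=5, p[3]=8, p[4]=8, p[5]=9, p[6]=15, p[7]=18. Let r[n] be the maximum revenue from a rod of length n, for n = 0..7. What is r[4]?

   n    0    1    2    3    4    5    6    7
r[n]    0    2    5    8   10   13   16   18

10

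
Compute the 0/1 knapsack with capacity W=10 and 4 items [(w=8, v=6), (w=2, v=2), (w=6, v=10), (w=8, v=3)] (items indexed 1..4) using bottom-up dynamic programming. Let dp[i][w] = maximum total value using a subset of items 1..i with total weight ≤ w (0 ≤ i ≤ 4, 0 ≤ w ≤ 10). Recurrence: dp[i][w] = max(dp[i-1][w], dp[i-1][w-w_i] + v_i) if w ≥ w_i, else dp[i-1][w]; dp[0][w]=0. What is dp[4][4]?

2

i\w   0   1   2   3   4   5   6   7   8   9  10
  0   0   0   0   0   0   0   0   0   0   0   0
  1   0   0   0   0   0   0   0   0   6   6   6
  2   0   0   2   2   2   2   2   2   6   6   8
  3   0   0   2   2   2   2  10  10  12  12  12
  4   0   0   2   2   2   2  10  10  12  12  12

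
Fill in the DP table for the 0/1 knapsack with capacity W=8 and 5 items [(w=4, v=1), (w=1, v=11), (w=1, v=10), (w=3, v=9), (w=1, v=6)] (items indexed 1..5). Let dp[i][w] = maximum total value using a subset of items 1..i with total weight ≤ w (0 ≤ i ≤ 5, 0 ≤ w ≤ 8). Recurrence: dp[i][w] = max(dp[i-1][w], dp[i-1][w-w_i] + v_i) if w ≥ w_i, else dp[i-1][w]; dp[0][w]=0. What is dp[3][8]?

i\w   0   1   2   3   4   5   6   7   8
  0   0   0   0   0   0   0   0   0   0
  1   0   0   0   0   1   1   1   1   1
  2   0  11  11  11  11  12  12  12  12
  3   0  11  21  21  21  21  22  22  22
  4   0  11  21  21  21  30  30  30  30
  5   0  11  21  27  27  30  36  36  36

22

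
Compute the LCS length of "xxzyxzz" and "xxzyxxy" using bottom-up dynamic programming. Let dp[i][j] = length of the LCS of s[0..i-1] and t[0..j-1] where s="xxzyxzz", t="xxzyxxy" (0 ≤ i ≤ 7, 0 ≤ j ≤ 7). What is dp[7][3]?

   ''  x  x  z  y  x  x  y
''  0  0  0  0  0  0  0  0
 x  0  1  1  1  1  1  1  1
 x  0  1  2  2  2  2  2  2
 z  0  1  2  3  3  3  3  3
 y  0  1  2  3  4  4  4  4
 x  0  1  2  3  4  5  5  5
 z  0  1  2  3  4  5  5  5
 z  0  1  2  3  4  5  5  5

3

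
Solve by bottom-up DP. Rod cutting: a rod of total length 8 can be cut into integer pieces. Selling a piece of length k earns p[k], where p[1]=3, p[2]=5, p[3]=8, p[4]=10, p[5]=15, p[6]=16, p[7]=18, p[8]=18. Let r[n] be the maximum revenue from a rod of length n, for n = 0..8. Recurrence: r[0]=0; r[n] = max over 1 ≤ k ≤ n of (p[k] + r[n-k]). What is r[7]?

21

   n    0    1    2    3    4    5    6    7    8
r[n]    0    3    6    9   12   15   18   21   24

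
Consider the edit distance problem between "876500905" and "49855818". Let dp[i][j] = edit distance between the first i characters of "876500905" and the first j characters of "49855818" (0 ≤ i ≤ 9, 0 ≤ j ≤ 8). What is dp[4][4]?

   ''  4  9  8  5  5  8  1  8
''  0  1  2  3  4  5  6  7  8
 8  1  1  2  2  3  4  5  6  7
 7  2  2  2  3  3  4  5  6  7
 6  3  3  3  3  4  4  5  6  7
 5  4  4  4  4  3  4  5  6  7
 0  5  5  5  5  4  4  5  6  7
 0  6  6  6  6  5  5  5  6  7
 9  7  7  6  7  6  6  6  6  7
 0  8  8  7  7  7  7  7  7  7
 5  9  9  8  8  7  7  8  8  8

3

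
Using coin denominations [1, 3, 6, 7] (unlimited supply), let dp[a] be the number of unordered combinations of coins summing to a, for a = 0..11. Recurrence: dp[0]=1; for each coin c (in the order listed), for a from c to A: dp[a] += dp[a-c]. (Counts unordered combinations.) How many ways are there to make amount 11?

8

after  coin     0     1     2     3     4     5     6     7     8     9    10    11
          1     1     1     1     1     1     1     1     1     1     1     1     1
          3     1     1     1     2     2     2     3     3     3     4     4     4
          6     1     1     1     2     2     2     4     4     4     6     6     6
          7     1     1     1     2     2     2     4     5     5     7     8     8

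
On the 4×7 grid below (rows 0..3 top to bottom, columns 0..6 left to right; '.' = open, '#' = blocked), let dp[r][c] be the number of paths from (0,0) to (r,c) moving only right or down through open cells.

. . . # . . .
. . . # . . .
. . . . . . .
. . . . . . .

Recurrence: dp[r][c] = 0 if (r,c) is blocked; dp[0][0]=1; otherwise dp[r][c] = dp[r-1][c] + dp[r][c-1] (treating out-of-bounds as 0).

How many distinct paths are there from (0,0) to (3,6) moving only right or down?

34

r\c   0   1   2   3   4   5   6
  0   1   1   1   0   0   0   0
  1   1   2   3   0   0   0   0
  2   1   3   6   6   6   6   6
  3   1   4  10  16  22  28  34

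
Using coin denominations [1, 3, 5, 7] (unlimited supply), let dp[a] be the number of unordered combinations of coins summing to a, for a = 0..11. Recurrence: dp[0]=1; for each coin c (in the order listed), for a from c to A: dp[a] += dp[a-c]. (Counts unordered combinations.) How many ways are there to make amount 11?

10

after  coin     0     1     2     3     4     5     6     7     8     9    10    11
          1     1     1     1     1     1     1     1     1     1     1     1     1
          3     1     1     1     2     2     2     3     3     3     4     4     4
          5     1     1     1     2     2     3     4     4     5     6     7     8
          7     1     1     1     2     2     3     4     5     6     7     9    10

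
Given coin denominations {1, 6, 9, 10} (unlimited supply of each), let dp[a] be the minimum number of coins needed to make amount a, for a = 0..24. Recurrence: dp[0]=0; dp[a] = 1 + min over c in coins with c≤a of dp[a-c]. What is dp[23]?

4

 a  0  1  2  3  4  5  6  7  8  9 10 11 12 13 14 15 16 17 18 19 20 21 22 23 24
dp  0  1  2  3  4  5  1  2  3  1  1  2  2  3  4  2  2  3  2  2  2  3  3  4  3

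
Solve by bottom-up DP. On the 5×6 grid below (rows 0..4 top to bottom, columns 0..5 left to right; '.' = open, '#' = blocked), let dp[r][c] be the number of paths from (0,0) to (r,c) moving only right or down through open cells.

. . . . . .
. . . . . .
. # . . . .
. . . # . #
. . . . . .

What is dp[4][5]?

18

r\c   0   1   2   3   4   5
  0   1   1   1   1   1   1
  1   1   2   3   4   5   6
  2   1   0   3   7  12  18
  3   1   1   4   0  12   0
  4   1   2   6   6  18  18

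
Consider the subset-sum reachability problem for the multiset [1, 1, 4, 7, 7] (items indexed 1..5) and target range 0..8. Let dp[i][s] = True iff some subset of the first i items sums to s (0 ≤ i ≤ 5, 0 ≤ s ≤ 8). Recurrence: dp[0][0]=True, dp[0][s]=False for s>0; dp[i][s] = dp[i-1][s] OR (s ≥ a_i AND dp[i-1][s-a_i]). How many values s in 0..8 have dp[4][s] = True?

8

i\s   0   1   2   3   4   5   6   7   8
  0   T   F   F   F   F   F   F   F   F
  1   T   T   F   F   F   F   F   F   F
  2   T   T   T   F   F   F   F   F   F
  3   T   T   T   F   T   T   T   F   F
  4   T   T   T   F   T   T   T   T   T
  5   T   T   T   F   T   T   T   T   T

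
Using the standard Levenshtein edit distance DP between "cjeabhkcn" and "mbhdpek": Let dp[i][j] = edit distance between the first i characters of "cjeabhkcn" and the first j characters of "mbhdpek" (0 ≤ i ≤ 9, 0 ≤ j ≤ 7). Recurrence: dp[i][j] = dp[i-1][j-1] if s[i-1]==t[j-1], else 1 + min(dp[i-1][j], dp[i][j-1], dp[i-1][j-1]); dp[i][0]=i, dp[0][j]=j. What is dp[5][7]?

7

   ''  m  b  h  d  p  e  k
''  0  1  2  3  4  5  6  7
 c  1  1  2  3  4  5  6  7
 j  2  2  2  3  4  5  6  7
 e  3  3  3  3  4  5  5  6
 a  4  4  4  4  4  5  6  6
 b  5  5  4  5  5  5  6  7
 h  6  6  5  4  5  6  6  7
 k  7  7  6  5  5  6  7  6
 c  8  8  7  6  6  6  7  7
 n  9  9  8  7  7  7  7  8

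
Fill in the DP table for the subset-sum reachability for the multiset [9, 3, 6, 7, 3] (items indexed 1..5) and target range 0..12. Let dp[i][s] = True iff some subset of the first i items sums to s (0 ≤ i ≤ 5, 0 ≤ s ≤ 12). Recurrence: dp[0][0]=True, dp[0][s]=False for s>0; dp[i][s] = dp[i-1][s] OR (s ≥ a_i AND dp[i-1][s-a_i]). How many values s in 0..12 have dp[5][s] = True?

7

i\s   0   1   2   3   4   5   6   7   8   9  10  11  12
  0   T   F   F   F   F   F   F   F   F   F   F   F   F
  1   T   F   F   F   F   F   F   F   F   T   F   F   F
  2   T   F   F   T   F   F   F   F   F   T   F   F   T
  3   T   F   F   T   F   F   T   F   F   T   F   F   T
  4   T   F   F   T   F   F   T   T   F   T   T   F   T
  5   T   F   F   T   F   F   T   T   F   T   T   F   T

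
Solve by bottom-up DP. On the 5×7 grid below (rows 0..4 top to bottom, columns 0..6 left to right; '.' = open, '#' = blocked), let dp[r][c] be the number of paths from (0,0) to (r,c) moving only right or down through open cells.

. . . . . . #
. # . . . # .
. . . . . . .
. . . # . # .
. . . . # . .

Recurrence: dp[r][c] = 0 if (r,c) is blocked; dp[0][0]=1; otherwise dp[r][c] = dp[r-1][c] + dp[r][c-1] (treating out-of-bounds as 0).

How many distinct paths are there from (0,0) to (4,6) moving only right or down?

7

r\c   0   1   2   3   4   5   6
  0   1   1   1   1   1   1   0
  1   1   0   1   2   3   0   0
  2   1   1   2   4   7   7   7
  3   1   2   4   0   7   0   7
  4   1   3   7   7   0   0   7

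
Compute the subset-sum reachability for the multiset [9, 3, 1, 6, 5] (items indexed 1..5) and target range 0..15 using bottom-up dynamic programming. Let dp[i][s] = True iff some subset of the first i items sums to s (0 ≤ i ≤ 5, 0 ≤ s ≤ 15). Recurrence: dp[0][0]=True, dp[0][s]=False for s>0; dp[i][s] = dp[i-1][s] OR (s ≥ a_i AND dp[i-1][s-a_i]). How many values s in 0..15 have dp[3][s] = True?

8

i\s   0   1   2   3   4   5   6   7   8   9  10  11  12  13  14  15
  0   T   F   F   F   F   F   F   F   F   F   F   F   F   F   F   F
  1   T   F   F   F   F   F   F   F   F   T   F   F   F   F   F   F
  2   T   F   F   T   F   F   F   F   F   T   F   F   T   F   F   F
  3   T   T   F   T   T   F   F   F   F   T   T   F   T   T   F   F
  4   T   T   F   T   T   F   T   T   F   T   T   F   T   T   F   T
  5   T   T   F   T   T   T   T   T   T   T   T   T   T   T   T   T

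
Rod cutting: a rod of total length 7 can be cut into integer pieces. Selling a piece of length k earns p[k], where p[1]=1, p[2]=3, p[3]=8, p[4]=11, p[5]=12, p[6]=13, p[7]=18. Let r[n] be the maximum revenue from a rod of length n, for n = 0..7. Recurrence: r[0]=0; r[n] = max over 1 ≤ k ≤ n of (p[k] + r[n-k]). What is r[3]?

   n    0    1    2    3    4    5    6    7
r[n]    0    1    3    8   11   12   16   19

8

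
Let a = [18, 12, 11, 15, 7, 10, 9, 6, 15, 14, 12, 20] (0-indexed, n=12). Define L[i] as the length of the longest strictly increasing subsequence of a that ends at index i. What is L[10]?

   i    0    1    2    3    4    5    6    7    8    9   10   11
a[i]   18   12   11   15    7   10    9    6   15   14   12   20
L[i]    1    1    1    2    1    2    2    1    3    3    3    4

3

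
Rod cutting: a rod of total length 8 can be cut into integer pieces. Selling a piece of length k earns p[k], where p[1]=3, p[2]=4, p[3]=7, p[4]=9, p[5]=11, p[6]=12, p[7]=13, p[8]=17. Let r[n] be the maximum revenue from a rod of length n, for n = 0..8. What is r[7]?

21

   n    0    1    2    3    4    5    6    7    8
r[n]    0    3    6    9   12   15   18   21   24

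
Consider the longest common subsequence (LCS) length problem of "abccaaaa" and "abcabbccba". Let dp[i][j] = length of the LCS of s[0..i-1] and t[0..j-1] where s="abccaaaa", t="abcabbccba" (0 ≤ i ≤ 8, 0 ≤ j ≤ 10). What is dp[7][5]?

   ''  a  b  c  a  b  b  c  c  b  a
''  0  0  0  0  0  0  0  0  0  0  0
 a  0  1  1  1  1  1  1  1  1  1  1
 b  0  1  2  2  2  2  2  2  2  2  2
 c  0  1  2  3  3  3  3  3  3  3  3
 c  0  1  2  3  3  3  3  4  4  4  4
 a  0  1  2  3  4  4  4  4  4  4  5
 a  0  1  2  3  4  4  4  4  4  4  5
 a  0  1  2  3  4  4  4  4  4  4  5
 a  0  1  2  3  4  4  4  4  4  4  5

4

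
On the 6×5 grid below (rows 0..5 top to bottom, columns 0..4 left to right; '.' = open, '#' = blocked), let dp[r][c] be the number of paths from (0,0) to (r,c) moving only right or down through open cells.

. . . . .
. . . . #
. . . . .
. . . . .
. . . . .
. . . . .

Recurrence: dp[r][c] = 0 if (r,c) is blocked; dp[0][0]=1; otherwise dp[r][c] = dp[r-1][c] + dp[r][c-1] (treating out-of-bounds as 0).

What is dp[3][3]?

r\c   0   1   2   3   4
  0   1   1   1   1   1
  1   1   2   3   4   0
  2   1   3   6  10  10
  3   1   4  10  20  30
  4   1   5  15  35  65
  5   1   6  21  56 121

20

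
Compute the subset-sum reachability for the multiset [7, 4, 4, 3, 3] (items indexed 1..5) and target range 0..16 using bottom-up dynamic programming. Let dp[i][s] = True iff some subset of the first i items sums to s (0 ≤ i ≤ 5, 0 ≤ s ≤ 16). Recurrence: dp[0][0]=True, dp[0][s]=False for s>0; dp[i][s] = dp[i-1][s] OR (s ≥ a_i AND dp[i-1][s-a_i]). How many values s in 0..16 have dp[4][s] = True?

i\s   0   1   2   3   4   5   6   7   8   9  10  11  12  13  14  15  16
  0   T   F   F   F   F   F   F   F   F   F   F   F   F   F   F   F   F
  1   T   F   F   F   F   F   F   T   F   F   F   F   F   F   F   F   F
  2   T   F   F   F   T   F   F   T   F   F   F   T   F   F   F   F   F
  3   T   F   F   F   T   F   F   T   T   F   F   T   F   F   F   T   F
  4   T   F   F   T   T   F   F   T   T   F   T   T   F   F   T   T   F
  5   T   F   F   T   T   F   T   T   T   F   T   T   F   T   T   T   F

9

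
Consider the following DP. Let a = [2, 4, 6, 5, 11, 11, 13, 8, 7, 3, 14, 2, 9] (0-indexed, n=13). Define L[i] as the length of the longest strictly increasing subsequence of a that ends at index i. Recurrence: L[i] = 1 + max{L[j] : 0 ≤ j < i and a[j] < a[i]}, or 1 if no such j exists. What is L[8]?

   i    0    1    2    3    4    5    6    7    8    9   10   11   12
a[i]    2    4    6    5   11   11   13    8    7    3   14    2    9
L[i]    1    2    3    3    4    4    5    4    4    2    6    1    5

4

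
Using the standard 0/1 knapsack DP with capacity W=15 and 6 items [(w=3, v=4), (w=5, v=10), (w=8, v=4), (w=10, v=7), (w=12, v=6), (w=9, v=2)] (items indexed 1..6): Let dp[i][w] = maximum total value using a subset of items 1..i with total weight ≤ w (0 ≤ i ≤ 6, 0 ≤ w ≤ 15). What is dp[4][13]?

i\w   0   1   2   3   4   5   6   7   8   9  10  11  12  13  14  15
  0   0   0   0   0   0   0   0   0   0   0   0   0   0   0   0   0
  1   0   0   0   4   4   4   4   4   4   4   4   4   4   4   4   4
  2   0   0   0   4   4  10  10  10  14  14  14  14  14  14  14  14
  3   0   0   0   4   4  10  10  10  14  14  14  14  14  14  14  14
  4   0   0   0   4   4  10  10  10  14  14  14  14  14  14  14  17
  5   0   0   0   4   4  10  10  10  14  14  14  14  14  14  14  17
  6   0   0   0   4   4  10  10  10  14  14  14  14  14  14  14  17

14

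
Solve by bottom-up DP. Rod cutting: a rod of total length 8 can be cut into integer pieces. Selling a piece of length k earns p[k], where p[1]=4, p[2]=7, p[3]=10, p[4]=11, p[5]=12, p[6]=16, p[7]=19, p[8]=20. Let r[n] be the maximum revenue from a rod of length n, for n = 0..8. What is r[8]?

32

   n    0    1    2    3    4    5    6    7    8
r[n]    0    4    8   12   16   20   24   28   32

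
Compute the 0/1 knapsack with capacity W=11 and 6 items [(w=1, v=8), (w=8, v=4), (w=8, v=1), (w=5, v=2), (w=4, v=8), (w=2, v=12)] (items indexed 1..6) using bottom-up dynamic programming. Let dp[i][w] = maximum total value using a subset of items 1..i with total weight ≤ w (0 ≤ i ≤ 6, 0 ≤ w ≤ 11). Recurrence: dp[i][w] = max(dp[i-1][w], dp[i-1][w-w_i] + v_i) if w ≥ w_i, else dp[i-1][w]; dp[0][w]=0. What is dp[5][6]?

16

i\w   0   1   2   3   4   5   6   7   8   9  10  11
  0   0   0   0   0   0   0   0   0   0   0   0   0
  1   0   8   8   8   8   8   8   8   8   8   8   8
  2   0   8   8   8   8   8   8   8   8  12  12  12
  3   0   8   8   8   8   8   8   8   8  12  12  12
  4   0   8   8   8   8   8  10  10  10  12  12  12
  5   0   8   8   8   8  16  16  16  16  16  18  18
  6   0   8  12  20  20  20  20  28  28  28  28  28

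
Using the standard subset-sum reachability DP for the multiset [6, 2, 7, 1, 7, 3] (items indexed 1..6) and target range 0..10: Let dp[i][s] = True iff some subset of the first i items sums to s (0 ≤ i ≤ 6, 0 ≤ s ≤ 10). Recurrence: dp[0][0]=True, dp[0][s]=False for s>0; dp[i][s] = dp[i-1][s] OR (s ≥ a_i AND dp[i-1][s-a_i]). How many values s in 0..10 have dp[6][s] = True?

11

i\s   0   1   2   3   4   5   6   7   8   9  10
  0   T   F   F   F   F   F   F   F   F   F   F
  1   T   F   F   F   F   F   T   F   F   F   F
  2   T   F   T   F   F   F   T   F   T   F   F
  3   T   F   T   F   F   F   T   T   T   T   F
  4   T   T   T   T   F   F   T   T   T   T   T
  5   T   T   T   T   F   F   T   T   T   T   T
  6   T   T   T   T   T   T   T   T   T   T   T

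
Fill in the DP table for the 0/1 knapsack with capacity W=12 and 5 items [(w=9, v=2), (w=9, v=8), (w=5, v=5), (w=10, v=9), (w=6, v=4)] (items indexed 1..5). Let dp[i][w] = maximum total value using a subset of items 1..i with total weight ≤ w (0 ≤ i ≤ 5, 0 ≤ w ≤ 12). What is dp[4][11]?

i\w   0   1   2   3   4   5   6   7   8   9  10  11  12
  0   0   0   0   0   0   0   0   0   0   0   0   0   0
  1   0   0   0   0   0   0   0   0   0   2   2   2   2
  2   0   0   0   0   0   0   0   0   0   8   8   8   8
  3   0   0   0   0   0   5   5   5   5   8   8   8   8
  4   0   0   0   0   0   5   5   5   5   8   9   9   9
  5   0   0   0   0   0   5   5   5   5   8   9   9   9

9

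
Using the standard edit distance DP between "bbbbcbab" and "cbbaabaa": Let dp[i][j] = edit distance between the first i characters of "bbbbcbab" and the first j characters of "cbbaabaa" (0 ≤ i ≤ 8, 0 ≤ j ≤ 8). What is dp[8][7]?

4

   ''  c  b  b  a  a  b  a  a
''  0  1  2  3  4  5  6  7  8
 b  1  1  1  2  3  4  5  6  7
 b  2  2  1  1  2  3  4  5  6
 b  3  3  2  1  2  3  3  4  5
 b  4  4  3  2  2  3  3  4  5
 c  5  4  4  3  3  3  4  4  5
 b  6  5  4  4  4  4  3  4  5
 a  7  6  5  5  4  4  4  3  4
 b  8  7  6  5  5  5  4  4  4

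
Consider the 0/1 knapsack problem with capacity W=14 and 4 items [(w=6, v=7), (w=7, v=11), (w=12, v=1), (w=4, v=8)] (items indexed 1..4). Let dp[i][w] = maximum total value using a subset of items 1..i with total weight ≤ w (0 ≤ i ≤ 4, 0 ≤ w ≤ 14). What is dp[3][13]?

18

i\w   0   1   2   3   4   5   6   7   8   9  10  11  12  13  14
  0   0   0   0   0   0   0   0   0   0   0   0   0   0   0   0
  1   0   0   0   0   0   0   7   7   7   7   7   7   7   7   7
  2   0   0   0   0   0   0   7  11  11  11  11  11  11  18  18
  3   0   0   0   0   0   0   7  11  11  11  11  11  11  18  18
  4   0   0   0   0   8   8   8  11  11  11  15  19  19  19  19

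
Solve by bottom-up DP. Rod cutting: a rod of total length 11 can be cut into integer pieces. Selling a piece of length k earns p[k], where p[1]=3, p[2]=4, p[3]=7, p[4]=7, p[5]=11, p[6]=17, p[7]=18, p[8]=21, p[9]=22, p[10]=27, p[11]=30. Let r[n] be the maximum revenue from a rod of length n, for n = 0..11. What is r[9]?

   n    0    1    2    3    4    5    6    7    8    9   10   11
r[n]    0    3    6    9   12   15   18   21   24   27   30   33

27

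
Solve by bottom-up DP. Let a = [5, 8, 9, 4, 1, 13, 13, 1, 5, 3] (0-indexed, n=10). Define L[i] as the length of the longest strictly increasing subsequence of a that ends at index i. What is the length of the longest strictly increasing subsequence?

4

   i    0    1    2    3    4    5    6    7    8    9
a[i]    5    8    9    4    1   13   13    1    5    3
L[i]    1    2    3    1    1    4    4    1    2    2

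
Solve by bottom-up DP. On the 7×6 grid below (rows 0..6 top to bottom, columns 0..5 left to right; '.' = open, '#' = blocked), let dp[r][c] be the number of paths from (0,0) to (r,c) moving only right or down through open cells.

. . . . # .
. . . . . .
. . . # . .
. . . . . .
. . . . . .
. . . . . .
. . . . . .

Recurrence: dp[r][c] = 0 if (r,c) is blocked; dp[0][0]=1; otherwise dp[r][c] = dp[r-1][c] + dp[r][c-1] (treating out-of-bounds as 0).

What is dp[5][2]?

r\c   0   1   2   3   4   5
  0   1   1   1   1   0   0
  1   1   2   3   4   4   4
  2   1   3   6   0   4   8
  3   1   4  10  10  14  22
  4   1   5  15  25  39  61
  5   1   6  21  46  85 146
  6   1   7  28  74 159 305

21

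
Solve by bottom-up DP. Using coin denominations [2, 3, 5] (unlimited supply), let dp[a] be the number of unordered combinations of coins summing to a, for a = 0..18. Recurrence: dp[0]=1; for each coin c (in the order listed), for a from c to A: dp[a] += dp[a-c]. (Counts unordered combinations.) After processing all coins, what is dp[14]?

6

after  coin     0     1     2     3     4     5     6     7     8     9    10    11    12    13    14    15    16    17    18
          2     1     0     1     0     1     0     1     0     1     0     1     0     1     0     1     0     1     0     1
          3     1     0     1     1     1     1     2     1     2     2     2     2     3     2     3     3     3     3     4
          5     1     0     1     1     1     2     2     2     3     3     4     4     5     5     6     7     7     8     9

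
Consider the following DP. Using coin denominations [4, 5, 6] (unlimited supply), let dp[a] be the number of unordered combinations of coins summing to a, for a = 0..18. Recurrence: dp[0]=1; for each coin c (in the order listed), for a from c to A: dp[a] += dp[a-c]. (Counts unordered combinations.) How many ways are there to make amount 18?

after  coin     0     1     2     3     4     5     6     7     8     9    10    11    12    13    14    15    16    17    18
          4     1     0     0     0     1     0     0     0     1     0     0     0     1     0     0     0     1     0     0
          5     1     0     0     0     1     1     0     0     1     1     1     0     1     1     1     1     1     1     1
          6     1     0     0     0     1     1     1     0     1     1     2     1     2     1     2     2     3     2     3

3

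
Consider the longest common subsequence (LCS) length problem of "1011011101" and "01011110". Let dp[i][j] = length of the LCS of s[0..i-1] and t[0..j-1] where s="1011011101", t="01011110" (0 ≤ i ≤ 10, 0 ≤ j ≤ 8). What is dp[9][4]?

   ''  0  1  0  1  1  1  1  0
''  0  0  0  0  0  0  0  0  0
 1  0  0  1  1  1  1  1  1  1
 0  0  1  1  2  2  2  2  2  2
 1  0  1  2  2  3  3  3  3  3
 1  0  1  2  2  3  4  4  4  4
 0  0  1  2  3  3  4  4  4  5
 1  0  1  2  3  4  4  5  5  5
 1  0  1  2  3  4  5  5  6  6
 1  0  1  2  3  4  5  6  6  6
 0  0  1  2  3  4  5  6  6  7
 1  0  1  2  3  4  5  6  7  7

4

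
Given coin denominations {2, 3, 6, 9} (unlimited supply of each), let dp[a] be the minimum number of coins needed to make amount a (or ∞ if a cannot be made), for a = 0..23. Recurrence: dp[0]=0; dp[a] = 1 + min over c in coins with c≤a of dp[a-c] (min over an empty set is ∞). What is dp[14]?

 a  0  1  2  3  4  5  6  7  8  9 10 11 12 13 14 15 16 17 18 19 20 21 22 23
dp  0  -  1  1  2  2  1  3  2  1  3  2  2  3  3  2  4  3  2  4  3  3  4  4
(- denotes ∞ / unreachable)

3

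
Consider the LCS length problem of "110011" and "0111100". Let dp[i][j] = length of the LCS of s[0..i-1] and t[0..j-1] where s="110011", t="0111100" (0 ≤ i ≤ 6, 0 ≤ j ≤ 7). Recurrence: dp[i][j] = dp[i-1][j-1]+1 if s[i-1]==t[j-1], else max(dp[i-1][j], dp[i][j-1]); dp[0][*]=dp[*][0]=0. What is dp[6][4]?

   ''  0  1  1  1  1  0  0
''  0  0  0  0  0  0  0  0
 1  0  0  1  1  1  1  1  1
 1  0  0  1  2  2  2  2  2
 0  0  1  1  2  2  2  3  3
 0  0  1  1  2  2  2  3  4
 1  0  1  2  2  3  3  3  4
 1  0  1  2  3  3  4  4  4

3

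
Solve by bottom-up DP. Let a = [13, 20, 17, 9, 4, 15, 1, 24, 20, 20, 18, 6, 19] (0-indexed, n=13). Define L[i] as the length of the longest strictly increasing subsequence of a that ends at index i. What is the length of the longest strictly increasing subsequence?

   i    0    1    2    3    4    5    6    7    8    9   10   11   12
a[i]   13   20   17    9    4   15    1   24   20   20   18    6   19
L[i]    1    2    2    1    1    2    1    3    3    3    3    2    4

4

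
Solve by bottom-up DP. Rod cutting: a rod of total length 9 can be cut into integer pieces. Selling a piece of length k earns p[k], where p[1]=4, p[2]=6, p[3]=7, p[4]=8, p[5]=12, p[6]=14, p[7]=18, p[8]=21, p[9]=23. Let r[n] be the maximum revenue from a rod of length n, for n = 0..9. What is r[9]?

36

   n    0    1    2    3    4    5    6    7    8    9
r[n]    0    4    8   12   16   20   24   28   32   36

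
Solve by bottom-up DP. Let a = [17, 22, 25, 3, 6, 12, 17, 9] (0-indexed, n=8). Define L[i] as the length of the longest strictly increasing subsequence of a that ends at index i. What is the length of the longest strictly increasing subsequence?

   i    0    1    2    3    4    5    6    7
a[i]   17   22   25    3    6   12   17    9
L[i]    1    2    3    1    2    3    4    3

4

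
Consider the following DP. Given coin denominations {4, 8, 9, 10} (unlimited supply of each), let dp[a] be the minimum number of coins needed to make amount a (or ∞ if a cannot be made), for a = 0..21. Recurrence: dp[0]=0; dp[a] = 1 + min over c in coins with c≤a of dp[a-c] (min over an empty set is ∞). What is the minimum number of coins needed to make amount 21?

 a  0  1  2  3  4  5  6  7  8  9 10 11 12 13 14 15 16 17 18 19 20 21
dp  0  -  -  -  1  -  -  -  1  1  1  -  2  2  2  -  2  2  2  2  2  3
(- denotes ∞ / unreachable)

3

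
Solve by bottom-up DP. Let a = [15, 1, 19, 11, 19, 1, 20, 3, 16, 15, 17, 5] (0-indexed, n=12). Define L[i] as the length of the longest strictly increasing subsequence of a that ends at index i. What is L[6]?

4

   i    0    1    2    3    4    5    6    7    8    9   10   11
a[i]   15    1   19   11   19    1   20    3   16   15   17    5
L[i]    1    1    2    2    3    1    4    2    3    3    4    3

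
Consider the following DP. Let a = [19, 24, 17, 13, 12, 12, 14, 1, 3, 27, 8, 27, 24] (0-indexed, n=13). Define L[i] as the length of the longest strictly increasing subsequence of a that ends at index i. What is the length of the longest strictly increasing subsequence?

   i    0    1    2    3    4    5    6    7    8    9   10   11   12
a[i]   19   24   17   13   12   12   14    1    3   27    8   27   24
L[i]    1    2    1    1    1    1    2    1    2    3    3    4    4

4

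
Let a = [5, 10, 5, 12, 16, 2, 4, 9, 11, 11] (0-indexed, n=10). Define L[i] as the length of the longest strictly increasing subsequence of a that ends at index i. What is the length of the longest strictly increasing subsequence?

4

   i    0    1    2    3    4    5    6    7    8    9
a[i]    5   10    5   12   16    2    4    9   11   11
L[i]    1    2    1    3    4    1    2    3    4    4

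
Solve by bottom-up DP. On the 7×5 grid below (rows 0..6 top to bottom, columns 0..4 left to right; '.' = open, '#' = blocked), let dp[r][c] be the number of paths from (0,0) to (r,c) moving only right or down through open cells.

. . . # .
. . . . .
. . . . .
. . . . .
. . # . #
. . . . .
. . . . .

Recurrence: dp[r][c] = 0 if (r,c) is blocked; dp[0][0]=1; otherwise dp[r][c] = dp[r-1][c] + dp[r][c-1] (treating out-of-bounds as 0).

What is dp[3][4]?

r\c   0   1   2   3   4
  0   1   1   1   0   0
  1   1   2   3   3   3
  2   1   3   6   9  12
  3   1   4  10  19  31
  4   1   5   0  19   0
  5   1   6   6  25  25
  6   1   7  13  38  63

31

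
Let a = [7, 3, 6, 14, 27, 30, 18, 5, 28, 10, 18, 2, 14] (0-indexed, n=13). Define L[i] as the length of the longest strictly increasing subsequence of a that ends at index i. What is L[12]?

4

   i    0    1    2    3    4    5    6    7    8    9   10   11   12
a[i]    7    3    6   14   27   30   18    5   28   10   18    2   14
L[i]    1    1    2    3    4    5    4    2    5    3    4    1    4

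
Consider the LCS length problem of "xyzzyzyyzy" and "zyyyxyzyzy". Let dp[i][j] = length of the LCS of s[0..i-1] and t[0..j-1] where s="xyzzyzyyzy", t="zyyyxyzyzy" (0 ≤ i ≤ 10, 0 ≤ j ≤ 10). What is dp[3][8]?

3

   ''  z  y  y  y  x  y  z  y  z  y
''  0  0  0  0  0  0  0  0  0  0  0
 x  0  0  0  0  0  1  1  1  1  1  1
 y  0  0  1  1  1  1  2  2  2  2  2
 z  0  1  1  1  1  1  2  3  3  3  3
 z  0  1  1  1  1  1  2  3  3  4  4
 y  0  1  2  2  2  2  2  3  4  4  5
 z  0  1  2  2  2  2  2  3  4  5  5
 y  0  1  2  3  3  3  3  3  4  5  6
 y  0  1  2  3  4  4  4  4  4  5  6
 z  0  1  2  3  4  4  4  5  5  5  6
 y  0  1  2  3  4  4  5  5  6  6  6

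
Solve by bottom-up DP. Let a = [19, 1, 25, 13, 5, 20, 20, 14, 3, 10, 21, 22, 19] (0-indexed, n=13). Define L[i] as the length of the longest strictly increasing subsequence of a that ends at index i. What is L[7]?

3

   i    0    1    2    3    4    5    6    7    8    9   10   11   12
a[i]   19    1   25   13    5   20   20   14    3   10   21   22   19
L[i]    1    1    2    2    2    3    3    3    2    3    4    5    4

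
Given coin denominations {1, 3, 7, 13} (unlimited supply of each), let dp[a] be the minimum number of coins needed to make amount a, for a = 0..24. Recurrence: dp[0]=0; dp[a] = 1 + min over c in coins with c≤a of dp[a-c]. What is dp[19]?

 a  0  1  2  3  4  5  6  7  8  9 10 11 12 13 14 15 16 17 18 19 20 21 22 23 24
dp  0  1  2  1  2  3  2  1  2  3  2  3  4  1  2  3  2  3  4  3  2  3  4  3  4

3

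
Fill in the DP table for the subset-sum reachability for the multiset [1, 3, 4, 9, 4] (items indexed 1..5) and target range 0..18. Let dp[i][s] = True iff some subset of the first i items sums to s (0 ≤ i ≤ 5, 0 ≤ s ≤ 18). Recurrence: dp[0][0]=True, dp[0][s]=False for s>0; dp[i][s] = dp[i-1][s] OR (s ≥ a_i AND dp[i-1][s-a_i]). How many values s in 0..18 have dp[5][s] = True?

i\s   0   1   2   3   4   5   6   7   8   9  10  11  12  13  14  15  16  17  18
  0   T   F   F   F   F   F   F   F   F   F   F   F   F   F   F   F   F   F   F
  1   T   T   F   F   F   F   F   F   F   F   F   F   F   F   F   F   F   F   F
  2   T   T   F   T   T   F   F   F   F   F   F   F   F   F   F   F   F   F   F
  3   T   T   F   T   T   T   F   T   T   F   F   F   F   F   F   F   F   F   F
  4   T   T   F   T   T   T   F   T   T   T   T   F   T   T   T   F   T   T   F
  5   T   T   F   T   T   T   F   T   T   T   T   T   T   T   T   F   T   T   T

16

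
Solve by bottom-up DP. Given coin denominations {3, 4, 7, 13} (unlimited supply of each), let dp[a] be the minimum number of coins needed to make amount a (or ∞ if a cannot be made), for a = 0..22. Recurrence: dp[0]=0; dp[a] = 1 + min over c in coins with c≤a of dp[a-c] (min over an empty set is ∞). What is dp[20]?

2

 a  0  1  2  3  4  5  6  7  8  9 10 11 12 13 14 15 16 17 18 19 20 21 22
dp  0  -  -  1  1  -  2  1  2  3  2  2  3  1  2  3  2  2  3  3  2  3  4
(- denotes ∞ / unreachable)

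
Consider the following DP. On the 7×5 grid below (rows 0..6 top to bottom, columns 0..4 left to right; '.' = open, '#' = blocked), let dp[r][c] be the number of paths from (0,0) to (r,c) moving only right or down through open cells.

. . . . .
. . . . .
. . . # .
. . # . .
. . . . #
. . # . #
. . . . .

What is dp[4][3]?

5

r\c   0   1   2   3   4
  0   1   1   1   1   1
  1   1   2   3   4   5
  2   1   3   6   0   5
  3   1   4   0   0   5
  4   1   5   5   5   0
  5   1   6   0   5   0
  6   1   7   7  12  12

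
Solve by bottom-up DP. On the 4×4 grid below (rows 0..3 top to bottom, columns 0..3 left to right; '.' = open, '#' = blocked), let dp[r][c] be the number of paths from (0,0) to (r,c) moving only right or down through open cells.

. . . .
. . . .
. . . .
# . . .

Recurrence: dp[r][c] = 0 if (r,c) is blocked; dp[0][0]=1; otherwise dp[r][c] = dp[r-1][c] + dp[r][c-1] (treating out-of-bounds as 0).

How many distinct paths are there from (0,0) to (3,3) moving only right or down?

19

r\c   0   1   2   3
  0   1   1   1   1
  1   1   2   3   4
  2   1   3   6  10
  3   0   3   9  19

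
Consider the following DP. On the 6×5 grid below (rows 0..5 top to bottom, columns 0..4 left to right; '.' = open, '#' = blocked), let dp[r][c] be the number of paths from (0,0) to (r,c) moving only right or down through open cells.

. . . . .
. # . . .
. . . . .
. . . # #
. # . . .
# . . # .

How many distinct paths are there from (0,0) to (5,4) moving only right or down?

4

r\c   0   1   2   3   4
  0   1   1   1   1   1
  1   1   0   1   2   3
  2   1   1   2   4   7
  3   1   2   4   0   0
  4   1   0   4   4   4
  5   0   0   4   0   4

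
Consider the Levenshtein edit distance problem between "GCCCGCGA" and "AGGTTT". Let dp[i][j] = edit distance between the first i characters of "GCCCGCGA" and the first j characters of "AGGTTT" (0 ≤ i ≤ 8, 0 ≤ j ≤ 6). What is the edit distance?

7

   ''  A  G  G  T  T  T
''  0  1  2  3  4  5  6
 G  1  1  1  2  3  4  5
 C  2  2  2  2  3  4  5
 C  3  3  3  3  3  4  5
 C  4  4  4  4  4  4  5
 G  5  5  4  4  5  5  5
 C  6  6  5  5  5  6  6
 G  7  7  6  5  6  6  7
 A  8  7  7  6  6  7  7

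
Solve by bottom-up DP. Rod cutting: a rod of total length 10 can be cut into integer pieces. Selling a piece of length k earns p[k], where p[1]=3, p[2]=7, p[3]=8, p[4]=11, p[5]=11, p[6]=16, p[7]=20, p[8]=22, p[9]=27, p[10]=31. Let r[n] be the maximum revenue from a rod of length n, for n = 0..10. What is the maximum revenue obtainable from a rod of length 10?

35

   n    0    1    2    3    4    5    6    7    8    9   10
r[n]    0    3    7   10   14   17   21   24   28   31   35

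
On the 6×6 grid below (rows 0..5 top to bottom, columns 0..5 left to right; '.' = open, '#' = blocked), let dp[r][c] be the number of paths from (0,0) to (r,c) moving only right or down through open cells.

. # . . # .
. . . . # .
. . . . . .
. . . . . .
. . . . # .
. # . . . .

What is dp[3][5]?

r\c   0   1   2   3   4   5
  0   1   0   0   0   0   0
  1   1   1   1   1   0   0
  2   1   2   3   4   4   4
  3   1   3   6  10  14  18
  4   1   4  10  20   0  18
  5   1   0  10  30  30  48

18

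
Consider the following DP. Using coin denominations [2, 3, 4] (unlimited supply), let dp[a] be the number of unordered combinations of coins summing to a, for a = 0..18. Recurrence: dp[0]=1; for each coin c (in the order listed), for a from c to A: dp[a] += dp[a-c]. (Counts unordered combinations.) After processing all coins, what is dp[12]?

after  coin     0     1     2     3     4     5     6     7     8     9    10    11    12    13    14    15    16    17    18
          2     1     0     1     0     1     0     1     0     1     0     1     0     1     0     1     0     1     0     1
          3     1     0     1     1     1     1     2     1     2     2     2     2     3     2     3     3     3     3     4
          4     1     0     1     1     2     1     3     2     4     3     5     4     7     5     8     7    10     8    12

7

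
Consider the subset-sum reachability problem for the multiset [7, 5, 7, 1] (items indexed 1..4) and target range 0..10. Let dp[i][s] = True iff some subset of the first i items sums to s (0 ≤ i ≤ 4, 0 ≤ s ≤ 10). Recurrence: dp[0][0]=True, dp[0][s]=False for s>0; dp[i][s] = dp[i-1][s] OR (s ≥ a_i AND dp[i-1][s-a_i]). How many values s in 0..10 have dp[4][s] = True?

i\s   0   1   2   3   4   5   6   7   8   9  10
  0   T   F   F   F   F   F   F   F   F   F   F
  1   T   F   F   F   F   F   F   T   F   F   F
  2   T   F   F   F   F   T   F   T   F   F   F
  3   T   F   F   F   F   T   F   T   F   F   F
  4   T   T   F   F   F   T   T   T   T   F   F

6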